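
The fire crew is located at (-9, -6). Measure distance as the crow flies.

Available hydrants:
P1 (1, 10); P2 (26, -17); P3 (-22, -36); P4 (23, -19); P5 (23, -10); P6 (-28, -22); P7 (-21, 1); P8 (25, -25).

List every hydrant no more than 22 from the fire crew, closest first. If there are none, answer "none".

P7, P1

Distances from (-9, -6):
P1: 18.9
P2: 36.7
P3: 32.7
P4: 34.5
P5: 32.2
P6: 24.8
P7: 13.9
P8: 38.9
Threshold 22: P7 (13.9), P1 (18.9) are within range.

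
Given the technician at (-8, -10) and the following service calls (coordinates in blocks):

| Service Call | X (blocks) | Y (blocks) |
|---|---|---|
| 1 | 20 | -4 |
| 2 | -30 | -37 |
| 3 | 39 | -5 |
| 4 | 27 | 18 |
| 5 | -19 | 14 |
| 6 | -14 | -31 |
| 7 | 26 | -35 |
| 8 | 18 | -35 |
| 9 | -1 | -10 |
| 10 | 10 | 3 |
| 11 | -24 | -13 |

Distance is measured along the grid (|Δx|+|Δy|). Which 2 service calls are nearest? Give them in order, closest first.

Distances from (-8, -10):
1: 34 blocks
2: 49 blocks
3: 52 blocks
4: 63 blocks
5: 35 blocks
6: 27 blocks
7: 59 blocks
8: 51 blocks
9: 7 blocks
10: 31 blocks
11: 19 blocks
Sorted: 9 (7 blocks) < 11 (19 blocks) < 6 (27 blocks) < 10 (31 blocks) < …

9, 11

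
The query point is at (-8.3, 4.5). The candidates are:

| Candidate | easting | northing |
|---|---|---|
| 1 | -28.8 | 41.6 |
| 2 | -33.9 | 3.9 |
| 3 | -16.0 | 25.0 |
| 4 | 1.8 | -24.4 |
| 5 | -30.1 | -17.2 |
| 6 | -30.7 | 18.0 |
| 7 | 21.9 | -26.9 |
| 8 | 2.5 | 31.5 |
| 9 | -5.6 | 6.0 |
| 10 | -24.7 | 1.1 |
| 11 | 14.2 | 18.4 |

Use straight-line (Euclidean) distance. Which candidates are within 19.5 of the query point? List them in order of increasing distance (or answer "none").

Distances from (-8.3, 4.5):
1: √((-20.5)² + (37.1)²) = √(420.250 + 1376.410) = 42.4
2: √((-25.6)² + (-0.6)²) = √(655.360 + 0.360) = 25.6
3: √((-7.7)² + (20.5)²) = √(59.290 + 420.250) = 21.9
4: √((10.1)² + (-28.9)²) = √(102.010 + 835.210) = 30.6
5: √((-21.8)² + (-21.7)²) = √(475.240 + 470.890) = 30.8
6: √((-22.4)² + (13.5)²) = √(501.760 + 182.250) = 26.2
7: √((30.2)² + (-31.4)²) = √(912.040 + 985.960) = 43.6
8: √((10.8)² + (27.0)²) = √(116.640 + 729.000) = 29.1
9: √((2.7)² + (1.5)²) = √(7.290 + 2.250) = 3.1
10: √((-16.4)² + (-3.4)²) = √(268.960 + 11.560) = 16.7
11: √((22.5)² + (13.9)²) = √(506.250 + 193.210) = 26.4
Threshold 19.5: 9 (3.1), 10 (16.7) are within range.

9, 10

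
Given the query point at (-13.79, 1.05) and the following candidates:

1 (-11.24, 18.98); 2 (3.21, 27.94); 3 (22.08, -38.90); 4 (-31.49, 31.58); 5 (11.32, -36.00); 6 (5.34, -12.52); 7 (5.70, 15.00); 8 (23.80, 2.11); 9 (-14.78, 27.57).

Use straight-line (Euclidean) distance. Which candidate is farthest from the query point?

Distances from (-13.79, 1.05):
1: √((2.55)² + (17.93)²) = √(6.5025 + 321.4849) = 18.11
2: √((17.00)² + (26.89)²) = √(289.0000 + 723.0721) = 31.81
3: √((35.87)² + (-39.95)²) = √(1286.6569 + 1596.0025) = 53.69
4: √((-17.70)² + (30.53)²) = √(313.2900 + 932.0809) = 35.29
5: √((25.11)² + (-37.05)²) = √(630.5121 + 1372.7025) = 44.76
6: √((19.13)² + (-13.57)²) = √(365.9569 + 184.1449) = 23.45
7: √((19.49)² + (13.95)²) = √(379.8601 + 194.6025) = 23.97
8: √((37.59)² + (1.06)²) = √(1413.0081 + 1.1236) = 37.60
9: √((-0.99)² + (26.52)²) = √(0.9801 + 703.3104) = 26.54
Maximum: 3 at 53.69.

3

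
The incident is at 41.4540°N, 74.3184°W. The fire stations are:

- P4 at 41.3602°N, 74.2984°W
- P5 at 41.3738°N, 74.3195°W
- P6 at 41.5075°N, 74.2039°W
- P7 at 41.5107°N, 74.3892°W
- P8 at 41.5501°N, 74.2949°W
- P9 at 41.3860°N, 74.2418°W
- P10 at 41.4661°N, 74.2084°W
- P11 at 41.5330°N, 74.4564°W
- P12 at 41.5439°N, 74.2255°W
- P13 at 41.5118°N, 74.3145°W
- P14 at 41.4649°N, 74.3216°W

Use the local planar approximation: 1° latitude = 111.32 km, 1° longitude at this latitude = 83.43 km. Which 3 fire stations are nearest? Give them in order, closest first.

Distances from 41.4540°N, 74.3184°W:
P4: √((-0.0938·111.32)² + (0.0200·83.43)²) = √(109.031521 + 2.784226) = 10.5743 km
P5: √((-0.0802·111.32)² + (-0.0011·83.43)²) = √(79.706756 + 0.008422) = 8.9283 km
P6: √((0.0535·111.32)² + (0.1145·83.43)²) = √(35.469410 + 91.254746) = 11.2572 km
P7: √((0.0567·111.32)² + (-0.0708·83.43)²) = √(39.839375 + 34.890806) = 8.6447 km
P8: √((0.0961·111.32)² + (0.0235·83.43)²) = √(114.444037 + 3.843972) = 10.8760 km
P9: √((-0.0680·111.32)² + (0.0766·83.43)²) = √(57.301266 + 40.841532) = 9.9067 km
P10: √((0.0121·111.32)² + (0.1100·83.43)²) = √(1.814334 + 84.222835) = 9.2756 km
P11: √((0.0790·111.32)² + (-0.1380·83.43)²) = √(77.339361 + 132.556998) = 14.4878 km
P12: √((0.0899·111.32)² + (0.0929·83.43)²) = √(100.153419 + 60.072529) = 12.6580 km
P13: √((0.0578·111.32)² + (0.0039·83.43)²) = √(41.400165 + 0.105870) = 6.4425 km
P14: √((0.0109·111.32)² + (-0.0032·83.43)²) = √(1.472310 + 0.071276) = 1.2424 km
Sorted: P14 (1.2424 km) < P13 (6.4425 km) < P7 (8.6447 km) < P5 (8.9283 km) < P10 (9.2756 km) < …

P14, P13, P7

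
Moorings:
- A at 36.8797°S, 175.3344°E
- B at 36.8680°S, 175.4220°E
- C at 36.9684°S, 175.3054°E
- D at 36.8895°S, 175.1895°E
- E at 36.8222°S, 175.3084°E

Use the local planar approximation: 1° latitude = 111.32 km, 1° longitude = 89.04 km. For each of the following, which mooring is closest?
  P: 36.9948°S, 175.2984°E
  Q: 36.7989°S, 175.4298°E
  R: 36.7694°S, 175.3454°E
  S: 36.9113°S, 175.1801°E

P at 36.9948°S, 175.2984°E:
  A: 13.2078 km
  B: 17.8986 km
  C: 3.0042 km
  D: 15.2127 km
  E: 19.2345 km
  → nearest: C (3.0042 km)
Q at 36.7989°S, 175.4298°E:
  A: 12.3717 km
  B: 7.7235 km
  C: 21.8797 km
  D: 23.6542 km
  E: 11.1163 km
  → nearest: B (7.7235 km)
R at 36.7694°S, 175.3454°E:
  A: 12.3176 km
  B: 12.9226 km
  C: 22.4372 km
  D: 19.2727 km
  E: 6.7380 km
  → nearest: E (6.7380 km)
S at 36.9113°S, 175.1801°E:
  A: 14.1821 km
  B: 22.0715 km
  C: 12.8404 km
  D: 2.5671 km
  E: 15.1289 km
  → nearest: D (2.5671 km)

P→C; Q→B; R→E; S→D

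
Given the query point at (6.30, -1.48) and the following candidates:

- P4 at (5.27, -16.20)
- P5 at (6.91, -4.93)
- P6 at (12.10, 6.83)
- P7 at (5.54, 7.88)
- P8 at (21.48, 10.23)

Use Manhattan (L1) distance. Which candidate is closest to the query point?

P5

Distances from (6.30, -1.48):
P4: |-1.03| + |-14.72| = 1.03 + 14.72 = 15.75
P5: |0.61| + |-3.45| = 0.61 + 3.45 = 4.06
P6: |5.80| + |8.31| = 5.80 + 8.31 = 14.11
P7: |-0.76| + |9.36| = 0.76 + 9.36 = 10.12
P8: |15.18| + |11.71| = 15.18 + 11.71 = 26.89
Minimum: P5 at 4.06.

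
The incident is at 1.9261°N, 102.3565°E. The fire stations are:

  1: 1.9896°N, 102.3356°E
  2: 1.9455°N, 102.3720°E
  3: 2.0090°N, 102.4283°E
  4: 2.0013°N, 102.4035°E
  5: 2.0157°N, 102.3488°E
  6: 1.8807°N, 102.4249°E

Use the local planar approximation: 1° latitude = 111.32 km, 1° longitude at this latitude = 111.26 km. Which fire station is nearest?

Distances from 1.9261°N, 102.3565°E:
1: 7.4415 km
2: 2.7637 km
3: 12.2057 km
4: 9.8703 km
5: 10.0110 km
6: 9.1355 km
Minimum: 2 at 2.7637 km.

2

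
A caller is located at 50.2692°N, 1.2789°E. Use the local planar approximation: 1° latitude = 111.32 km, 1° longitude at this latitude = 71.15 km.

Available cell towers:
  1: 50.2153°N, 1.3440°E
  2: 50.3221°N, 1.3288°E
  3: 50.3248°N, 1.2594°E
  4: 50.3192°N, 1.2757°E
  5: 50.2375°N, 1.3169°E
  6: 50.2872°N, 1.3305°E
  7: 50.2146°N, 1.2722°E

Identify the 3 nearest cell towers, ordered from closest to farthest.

Distances from 50.2692°N, 1.2789°E:
1: 7.5800 km
2: 6.8763 km
3: 6.3430 km
4: 5.5707 km
5: 4.4455 km
6: 4.1826 km
7: 6.0967 km
Sorted: 6 (4.1826 km) < 5 (4.4455 km) < 4 (5.5707 km) < 7 (6.0967 km) < 3 (6.3430 km) < …

6, 5, 4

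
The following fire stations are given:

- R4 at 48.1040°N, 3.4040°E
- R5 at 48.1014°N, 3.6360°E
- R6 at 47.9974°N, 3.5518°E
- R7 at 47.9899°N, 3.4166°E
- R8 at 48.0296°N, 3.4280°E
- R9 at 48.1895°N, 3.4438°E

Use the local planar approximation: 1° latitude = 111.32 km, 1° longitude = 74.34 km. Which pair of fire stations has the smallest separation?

R7 and R8

Pairwise distances:
R4–R5: √((-0.0026·111.32)² + (0.2320·74.34)²) = √(0.083771 + 297.454870) = 17.2493 km
R4–R6: √((-0.1066·111.32)² + (0.1478·74.34)²) = √(140.818854 + 120.724101) = 16.1723 km
R4–R7: √((-0.1141·111.32)² + (0.0126·74.34)²) = √(161.330947 + 0.877377) = 12.7361 km
R4–R8: √((-0.0744·111.32)² + (0.0240·74.34)²) = √(68.594969 + 3.183227) = 8.4722 km
R4–R9: √((0.0855·111.32)² + (0.0398·74.34)²) = √(90.589659 + 8.754095) = 9.9671 km
R5–R6: √((-0.1040·111.32)² + (-0.0842·74.34)²) = √(134.033412 + 39.180439) = 13.1611 km
R5–R7: √((-0.1115·111.32)² + (-0.2194·74.34)²) = √(154.062212 + 266.022494) = 20.4960 km
R5–R8: √((-0.0718·111.32)² + (-0.2080·74.34)²) = √(63.884468 + 239.095710) = 17.4063 km
R5–R9: √((0.0881·111.32)² + (-0.1922·74.34)²) = √(96.182976 + 204.151173) = 17.3302 km
R6–R7: √((-0.0075·111.32)² + (-0.1352·74.34)²) = √(0.697058 + 101.017937) = 10.0854 km
R6–R8: √((0.0322·111.32)² + (-0.1238·74.34)²) = √(12.848669 + 84.700584) = 9.8767 km
R6–R9: √((0.1921·111.32)² + (-0.1080·74.34)²) = √(457.299920 + 64.460345) = 22.8421 km
R7–R8: √((0.0397·111.32)² + (0.0114·74.34)²) = √(19.531132 + 0.718216) = 4.4999 km
R7–R9: √((0.1996·111.32)² + (0.0272·74.34)²) = √(493.704936 + 4.088678) = 22.3113 km
R8–R9: √((0.1599·111.32)² + (0.0158·74.34)²) = √(316.842421 + 1.379619) = 17.8388 km
Closest pair: R7–R8 at 4.4999 km.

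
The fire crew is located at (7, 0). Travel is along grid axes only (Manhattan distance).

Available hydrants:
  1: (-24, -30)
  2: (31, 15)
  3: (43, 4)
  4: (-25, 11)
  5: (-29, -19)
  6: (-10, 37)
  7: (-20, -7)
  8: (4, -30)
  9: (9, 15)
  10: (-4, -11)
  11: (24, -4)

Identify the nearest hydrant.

Distances from (7, 0):
1: 61
2: 39
3: 40
4: 43
5: 55
6: 54
7: 34
8: 33
9: 17
10: 22
11: 21
Minimum: 9 at 17.

9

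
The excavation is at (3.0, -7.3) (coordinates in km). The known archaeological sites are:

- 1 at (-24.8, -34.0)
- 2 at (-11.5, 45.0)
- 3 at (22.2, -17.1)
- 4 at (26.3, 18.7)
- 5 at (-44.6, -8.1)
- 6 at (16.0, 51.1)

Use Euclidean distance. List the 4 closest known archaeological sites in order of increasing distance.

3, 4, 1, 5

Distances from (3.0, -7.3):
1: √((-27.8)² + (-26.7)²) = √(772.840 + 712.890) = 38.5 km
2: √((-14.5)² + (52.3)²) = √(210.250 + 2735.290) = 54.3 km
3: √((19.2)² + (-9.8)²) = √(368.640 + 96.040) = 21.6 km
4: √((23.3)² + (26.0)²) = √(542.890 + 676.000) = 34.9 km
5: √((-47.6)² + (-0.8)²) = √(2265.760 + 0.640) = 47.6 km
6: √((13.0)² + (58.4)²) = √(169.000 + 3410.560) = 59.8 km
Sorted: 3 (21.6 km) < 4 (34.9 km) < 1 (38.5 km) < 5 (47.6 km) < 2 (54.3 km) < 6 (59.8 km)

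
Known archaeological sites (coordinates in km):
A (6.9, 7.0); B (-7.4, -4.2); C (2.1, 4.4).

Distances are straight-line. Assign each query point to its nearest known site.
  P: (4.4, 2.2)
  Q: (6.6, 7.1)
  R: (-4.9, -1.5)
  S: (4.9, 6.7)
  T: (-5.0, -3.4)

P→C; Q→A; R→B; S→A; T→B

P at (4.4, 2.2):
  A: 5.4 km
  B: 13.4 km
  C: 3.2 km
  → nearest: C (3.2 km)
Q at (6.6, 7.1):
  A: 0.3 km
  B: 18.0 km
  C: 5.2 km
  → nearest: A (0.3 km)
R at (-4.9, -1.5):
  A: 14.5 km
  B: 3.7 km
  C: 9.2 km
  → nearest: B (3.7 km)
S at (4.9, 6.7):
  A: 2.0 km
  B: 16.4 km
  C: 3.6 km
  → nearest: A (2.0 km)
T at (-5.0, -3.4):
  A: 15.8 km
  B: 2.5 km
  C: 10.5 km
  → nearest: B (2.5 km)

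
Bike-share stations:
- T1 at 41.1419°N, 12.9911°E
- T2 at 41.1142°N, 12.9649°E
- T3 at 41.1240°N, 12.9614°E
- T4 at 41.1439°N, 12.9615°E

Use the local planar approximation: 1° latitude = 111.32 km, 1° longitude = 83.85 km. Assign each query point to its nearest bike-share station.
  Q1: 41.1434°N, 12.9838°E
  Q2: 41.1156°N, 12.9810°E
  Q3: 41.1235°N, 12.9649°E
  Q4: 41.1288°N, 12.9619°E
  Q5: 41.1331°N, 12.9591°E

Q1 at 41.1434°N, 12.9838°E:
  T1: 0.6345 km
  T2: 3.6163 km
  T3: 2.8621 km
  T4: 1.8707 km
  → nearest: T1 (0.6345 km)
Q2 at 41.1156°N, 12.9810°E:
  T1: 3.0477 km
  T2: 1.3590 km
  T3: 1.8909 km
  T4: 3.5494 km
  → nearest: T2 (1.3590 km)
Q3 at 41.1235°N, 12.9649°E:
  T1: 3.0036 km
  T2: 1.0353 km
  T3: 0.2987 km
  T4: 2.2888 km
  → nearest: T3 (0.2987 km)
Q4 at 41.1288°N, 12.9619°E:
  T1: 2.8498 km
  T2: 1.6446 km
  T3: 0.5360 km
  T4: 1.6813 km
  → nearest: T3 (0.5360 km)
Q5 at 41.1331°N, 12.9591°E:
  T1: 2.8564 km
  T2: 2.1594 km
  T3: 1.0312 km
  T4: 1.2190 km
  → nearest: T3 (1.0312 km)

Q1→T1; Q2→T2; Q3→T3; Q4→T3; Q5→T3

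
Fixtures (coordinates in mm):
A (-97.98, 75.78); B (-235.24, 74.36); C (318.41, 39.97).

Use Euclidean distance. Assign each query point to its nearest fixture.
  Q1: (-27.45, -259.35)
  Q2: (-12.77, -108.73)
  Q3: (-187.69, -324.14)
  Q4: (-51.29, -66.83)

Q1 at (-27.45, -259.35):
  A: 342.47 mm
  B: 393.11 mm
  C: 457.40 mm
  → nearest: A (342.47 mm)
Q2 at (-12.77, -108.73):
  A: 203.24 mm
  B: 288.12 mm
  C: 363.03 mm
  → nearest: A (203.24 mm)
Q3 at (-187.69, -324.14):
  A: 409.86 mm
  B: 401.33 mm
  C: 623.47 mm
  → nearest: B (401.33 mm)
Q4 at (-51.29, -66.83):
  A: 150.06 mm
  B: 231.89 mm
  C: 384.82 mm
  → nearest: A (150.06 mm)

Q1→A; Q2→A; Q3→B; Q4→A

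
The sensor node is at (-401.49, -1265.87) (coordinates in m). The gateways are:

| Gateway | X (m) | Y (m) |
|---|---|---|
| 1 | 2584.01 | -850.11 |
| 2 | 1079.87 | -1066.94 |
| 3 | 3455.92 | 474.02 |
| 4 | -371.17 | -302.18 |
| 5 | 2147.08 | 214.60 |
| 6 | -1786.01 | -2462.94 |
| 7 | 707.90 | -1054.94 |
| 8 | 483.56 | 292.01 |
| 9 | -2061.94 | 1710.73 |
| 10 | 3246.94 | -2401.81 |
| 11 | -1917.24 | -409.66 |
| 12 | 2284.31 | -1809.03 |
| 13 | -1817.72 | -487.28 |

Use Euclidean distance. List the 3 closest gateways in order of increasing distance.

Distances from (-401.49, -1265.87):
1: 3014.31 m
2: 1494.66 m
3: 4231.65 m
4: 964.17 m
5: 2947.37 m
6: 1830.27 m
7: 1129.26 m
8: 1791.73 m
9: 3408.41 m
10: 3821.18 m
11: 1740.86 m
12: 2740.17 m
13: 1616.14 m
Sorted: 4 (964.17 m) < 7 (1129.26 m) < 2 (1494.66 m) < 13 (1616.14 m) < 11 (1740.86 m) < …

4, 7, 2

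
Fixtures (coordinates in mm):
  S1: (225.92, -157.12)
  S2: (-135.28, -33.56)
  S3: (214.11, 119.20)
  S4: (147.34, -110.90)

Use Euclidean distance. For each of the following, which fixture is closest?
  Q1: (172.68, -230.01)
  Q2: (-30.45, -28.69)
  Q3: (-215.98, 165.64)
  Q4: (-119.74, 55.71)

Q1→S1; Q2→S2; Q3→S2; Q4→S2

Q1 at (172.68, -230.01):
  S1: 90.26 mm
  S2: 365.28 mm
  S3: 351.66 mm
  S4: 121.78 mm
  → nearest: S1 (90.26 mm)
Q2 at (-30.45, -28.69):
  S1: 286.74 mm
  S2: 104.94 mm
  S3: 285.80 mm
  S4: 195.88 mm
  → nearest: S2 (104.94 mm)
Q3 at (-215.98, 165.64):
  S1: 547.22 mm
  S2: 214.93 mm
  S3: 432.59 mm
  S4: 456.59 mm
  → nearest: S2 (214.93 mm)
Q4 at (-119.74, 55.71):
  S1: 405.93 mm
  S2: 90.61 mm
  S3: 339.83 mm
  S4: 314.79 mm
  → nearest: S2 (90.61 mm)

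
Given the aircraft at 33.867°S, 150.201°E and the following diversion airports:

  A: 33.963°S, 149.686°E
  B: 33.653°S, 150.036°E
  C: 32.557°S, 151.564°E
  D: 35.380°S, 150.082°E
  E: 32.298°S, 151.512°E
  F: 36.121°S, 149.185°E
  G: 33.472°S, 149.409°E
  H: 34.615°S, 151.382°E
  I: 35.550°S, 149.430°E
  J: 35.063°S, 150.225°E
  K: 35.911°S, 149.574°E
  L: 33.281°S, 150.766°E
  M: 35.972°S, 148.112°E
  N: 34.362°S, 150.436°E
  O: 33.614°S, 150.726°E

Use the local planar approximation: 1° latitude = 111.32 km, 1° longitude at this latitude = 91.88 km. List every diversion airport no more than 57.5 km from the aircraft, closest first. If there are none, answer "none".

Distances from 33.867°S, 150.201°E:
A: 48.510 km
B: 28.237 km
C: 192.222 km
D: 168.782 km
E: 212.169 km
F: 267.718 km
G: 85.022 km
H: 136.777 km
I: 200.297 km
J: 133.157 km
K: 234.718 km
L: 83.368 km
M: 302.902 km
N: 59.183 km
O: 55.857 km
Threshold 57.5 km: B (28.237 km), A (48.510 km), O (55.857 km) are within range.

B, A, O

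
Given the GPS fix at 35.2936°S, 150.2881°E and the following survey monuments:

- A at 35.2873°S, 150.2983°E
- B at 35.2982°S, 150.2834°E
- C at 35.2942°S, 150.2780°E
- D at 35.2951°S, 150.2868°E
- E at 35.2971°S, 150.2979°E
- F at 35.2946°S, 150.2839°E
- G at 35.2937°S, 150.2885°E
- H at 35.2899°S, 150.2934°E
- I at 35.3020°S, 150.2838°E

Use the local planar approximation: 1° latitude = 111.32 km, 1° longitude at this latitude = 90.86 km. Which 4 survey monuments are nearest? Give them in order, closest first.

Distances from 35.2936°S, 150.2881°E:
A: √((0.0063·111.32)² + (0.0102·90.86)²) = √(0.491844 + 0.858906) = 1.1622 km
B: √((-0.0046·111.32)² + (-0.0047·90.86)²) = √(0.262218 + 0.182365) = 0.6668 km
C: √((-0.0006·111.32)² + (-0.0101·90.86)²) = √(0.004461 + 0.842148) = 0.9201 km
D: √((-0.0015·111.32)² + (-0.0013·90.86)²) = √(0.027882 + 0.013952) = 0.2045 km
E: √((-0.0035·111.32)² + (0.0098·90.86)²) = √(0.151804 + 0.792862) = 0.9719 km
F: √((-0.0010·111.32)² + (-0.0042·90.86)²) = √(0.012392 + 0.145628) = 0.3975 km
G: √((-0.0001·111.32)² + (0.0004·90.86)²) = √(0.000124 + 0.001321) = 0.0380 km
H: √((0.0037·111.32)² + (0.0053·90.86)²) = √(0.169648 + 0.231898) = 0.6337 km
I: √((-0.0084·111.32)² + (-0.0043·90.86)²) = √(0.874390 + 0.152645) = 1.0134 km
Sorted: G (0.0380 km) < D (0.2045 km) < F (0.3975 km) < H (0.6337 km) < B (0.6668 km) < C (0.9201 km) < …

G, D, F, H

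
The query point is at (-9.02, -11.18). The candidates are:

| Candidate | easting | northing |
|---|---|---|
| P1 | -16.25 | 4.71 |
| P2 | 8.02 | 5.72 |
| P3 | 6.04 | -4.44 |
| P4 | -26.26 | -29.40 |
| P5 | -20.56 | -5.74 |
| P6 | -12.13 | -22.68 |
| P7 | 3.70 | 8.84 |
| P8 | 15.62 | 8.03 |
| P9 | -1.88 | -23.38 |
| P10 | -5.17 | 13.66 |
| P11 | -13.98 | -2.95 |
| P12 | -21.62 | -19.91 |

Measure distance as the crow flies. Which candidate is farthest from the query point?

Distances from (-9.02, -11.18):
P1: √((-7.23)² + (15.89)²) = √(52.2729 + 252.4921) = 17.46
P2: √((17.04)² + (16.90)²) = √(290.3616 + 285.6100) = 24.00
P3: √((15.06)² + (6.74)²) = √(226.8036 + 45.4276) = 16.50
P4: √((-17.24)² + (-18.22)²) = √(297.2176 + 331.9684) = 25.08
P5: √((-11.54)² + (5.44)²) = √(133.1716 + 29.5936) = 12.76
P6: √((-3.11)² + (-11.50)²) = √(9.6721 + 132.2500) = 11.91
P7: √((12.72)² + (20.02)²) = √(161.7984 + 400.8004) = 23.72
P8: √((24.64)² + (19.21)²) = √(607.1296 + 369.0241) = 31.24
P9: √((7.14)² + (-12.20)²) = √(50.9796 + 148.8400) = 14.14
P10: √((3.85)² + (24.84)²) = √(14.8225 + 617.0256) = 25.14
P11: √((-4.96)² + (8.23)²) = √(24.6016 + 67.7329) = 9.61
P12: √((-12.60)² + (-8.73)²) = √(158.7600 + 76.2129) = 15.33
Maximum: P8 at 31.24.

P8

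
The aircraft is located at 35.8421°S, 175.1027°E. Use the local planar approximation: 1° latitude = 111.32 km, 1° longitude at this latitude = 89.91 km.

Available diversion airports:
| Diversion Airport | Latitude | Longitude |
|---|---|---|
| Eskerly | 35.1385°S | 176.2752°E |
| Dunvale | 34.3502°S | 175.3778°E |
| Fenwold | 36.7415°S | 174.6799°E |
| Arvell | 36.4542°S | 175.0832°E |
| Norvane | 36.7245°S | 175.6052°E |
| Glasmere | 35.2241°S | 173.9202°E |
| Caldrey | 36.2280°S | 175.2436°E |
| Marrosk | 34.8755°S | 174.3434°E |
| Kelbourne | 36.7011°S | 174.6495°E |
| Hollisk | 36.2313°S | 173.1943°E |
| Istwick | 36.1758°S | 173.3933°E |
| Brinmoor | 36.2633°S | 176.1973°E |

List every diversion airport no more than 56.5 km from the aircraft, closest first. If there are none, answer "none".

Caldrey

Distances from 35.8421°S, 175.1027°E:
Eskerly: √((0.7036·111.32)² + (1.1725·89.91)²) = √(6134.766776 + 11113.265709) = 131.3318 km
Dunvale: √((1.4919·111.32)² + (0.2751·89.91)²) = √(27582.004388 + 611.782678) = 167.9101 km
Fenwold: √((-0.8994·111.32)² + (-0.4228·89.91)²) = √(10024.256291 + 1445.060243) = 107.0949 km
Arvell: √((-0.6121·111.32)² + (-0.0195·89.91)²) = √(4642.919505 + 3.073868) = 68.1615 km
Norvane: √((-0.8824·111.32)² + (0.5025·89.91)²) = √(9648.890863 + 2041.212069) = 108.1208 km
Glasmere: √((0.6180·111.32)² + (-1.1825·89.91)²) = √(4732.856594 + 11303.639390) = 126.6353 km
Caldrey: √((-0.3859·111.32)² + (0.1409·89.91)²) = √(1845.423100 + 160.486306) = 44.7874 km
Marrosk: √((0.9666·111.32)² + (-0.7593·89.91)²) = √(11578.171466 + 4660.610348) = 127.4315 km
Kelbourne: √((-0.8590·111.32)² + (-0.4532·89.91)²) = √(9143.926426 + 1660.335286) = 103.9436 km
Hollisk: √((-0.3892·111.32)² + (-1.9084·89.91)²) = √(1877.120093 + 29441.152789) = 176.9697 km
Istwick: √((-0.3337·111.32)² + (-1.7094·89.91)²) = √(1379.935568 + 23621.278201) = 158.1177 km
Brinmoor: √((-0.4212·111.32)² + (1.0946·89.91)²) = √(2198.483044 + 9685.607885) = 109.0142 km
Threshold 56.5 km: Caldrey (44.7874 km) is within range.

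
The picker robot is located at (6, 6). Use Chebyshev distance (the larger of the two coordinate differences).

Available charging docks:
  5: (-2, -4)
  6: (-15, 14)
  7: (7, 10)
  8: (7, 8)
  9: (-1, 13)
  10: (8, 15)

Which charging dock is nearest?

Distances from (6, 6):
5: max(|-8|, |-10|) = 10
6: max(|-21|, |8|) = 21
7: max(|1|, |4|) = 4
8: max(|1|, |2|) = 2
9: max(|-7|, |7|) = 7
10: max(|2|, |9|) = 9
Minimum: 8 at 2.

8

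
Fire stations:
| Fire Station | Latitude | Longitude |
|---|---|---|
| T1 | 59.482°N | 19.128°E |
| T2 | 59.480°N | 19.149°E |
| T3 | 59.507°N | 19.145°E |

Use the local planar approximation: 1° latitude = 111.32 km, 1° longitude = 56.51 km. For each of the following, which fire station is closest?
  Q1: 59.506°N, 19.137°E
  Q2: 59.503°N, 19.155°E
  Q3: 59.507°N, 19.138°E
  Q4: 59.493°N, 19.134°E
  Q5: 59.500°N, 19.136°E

Q1 at 59.506°N, 19.137°E:
  T1: 2.720 km
  T2: 2.973 km
  T3: 0.466 km
  → nearest: T3 (0.466 km)
Q2 at 59.503°N, 19.155°E:
  T1: 2.792 km
  T2: 2.583 km
  T3: 0.719 km
  → nearest: T3 (0.719 km)
Q3 at 59.507°N, 19.138°E:
  T1: 2.840 km
  T2: 3.069 km
  T3: 0.396 km
  → nearest: T3 (0.396 km)
Q4 at 59.493°N, 19.134°E:
  T1: 1.271 km
  T2: 1.677 km
  T3: 1.678 km
  → nearest: T1 (1.271 km)
Q5 at 59.500°N, 19.136°E:
  T1: 2.054 km
  T2: 2.344 km
  T3: 0.931 km
  → nearest: T3 (0.931 km)

Q1→T3; Q2→T3; Q3→T3; Q4→T1; Q5→T3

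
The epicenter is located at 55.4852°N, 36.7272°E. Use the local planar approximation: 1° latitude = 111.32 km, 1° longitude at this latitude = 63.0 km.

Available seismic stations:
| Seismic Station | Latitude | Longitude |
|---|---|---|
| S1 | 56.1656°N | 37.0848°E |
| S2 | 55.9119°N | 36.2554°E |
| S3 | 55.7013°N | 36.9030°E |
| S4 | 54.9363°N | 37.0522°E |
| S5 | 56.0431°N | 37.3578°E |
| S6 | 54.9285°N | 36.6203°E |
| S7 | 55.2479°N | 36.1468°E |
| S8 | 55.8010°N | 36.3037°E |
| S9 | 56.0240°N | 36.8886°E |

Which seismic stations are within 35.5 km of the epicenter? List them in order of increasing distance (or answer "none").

S3

Distances from 55.4852°N, 36.7272°E:
S1: √((0.6804·111.32)² + (0.3576·63.0)²) = √(5736.869954 + 507.546829) = 79.0216 km
S2: √((0.4267·111.32)² + (-0.4718·63.0)²) = √(2256.273180 + 883.480508) = 56.0335 km
S3: √((0.2161·111.32)² + (0.1758·63.0)²) = √(578.703260 + 122.664485) = 26.4833 km
S4: √((-0.5489·111.32)² + (0.3250·63.0)²) = √(3733.643578 + 419.225625) = 64.4428 km
S5: √((0.5579·111.32)² + (0.6306·63.0)²) = √(3857.084187 + 1578.298093) = 73.7250 km
S6: √((-0.5567·111.32)² + (-0.1069·63.0)²) = √(3840.509449 + 45.356184) = 62.3367 km
S7: √((-0.2373·111.32)² + (-0.5804·63.0)²) = √(697.817524 + 1337.013851) = 45.1091 km
S8: √((0.3158·111.32)² + (-0.4235·63.0)²) = √(1235.863900 + 711.849080) = 44.1329 km
S9: √((0.5388·111.32)² + (0.1614·63.0)²) = √(3597.506352 + 103.392291) = 60.8350 km
Threshold 35.5 km: S3 (26.4833 km) is within range.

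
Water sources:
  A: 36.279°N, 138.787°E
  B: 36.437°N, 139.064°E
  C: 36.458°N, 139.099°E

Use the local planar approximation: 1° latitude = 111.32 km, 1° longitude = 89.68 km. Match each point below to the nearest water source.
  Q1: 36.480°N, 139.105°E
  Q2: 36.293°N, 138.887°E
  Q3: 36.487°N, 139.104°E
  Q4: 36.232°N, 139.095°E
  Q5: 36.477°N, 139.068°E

Q1 at 36.480°N, 139.105°E:
  A: √((-0.201·111.32)² + (-0.318·89.68)²) = √(500.65495 + 813.29001) = 36.248 km
  B: √((-0.043·111.32)² + (-0.041·89.68)²) = √(22.91307 + 13.51945) = 6.036 km
  C: √((-0.022·111.32)² + (-0.006·89.68)²) = √(5.99780 + 0.28953) = 2.507 km
  → nearest: C (2.507 km)
Q2 at 36.293°N, 138.887°E:
  A: √((-0.014·111.32)² + (-0.100·89.68)²) = √(2.42886 + 80.42502) = 9.102 km
  B: √((0.144·111.32)² + (0.177·89.68)²) = √(256.96346 + 251.96356) = 22.559 km
  C: √((0.165·111.32)² + (0.212·89.68)²) = √(337.37608 + 361.46223) = 26.436 km
  → nearest: A (9.102 km)
Q3 at 36.487°N, 139.104°E:
  A: √((-0.208·111.32)² + (-0.317·89.68)²) = √(536.13365 + 808.18302) = 36.665 km
  B: √((-0.050·111.32)² + (-0.040·89.68)²) = √(30.98036 + 12.86800) = 6.622 km
  C: √((-0.029·111.32)² + (-0.005·89.68)²) = √(10.42179 + 0.20106) = 3.259 km
  → nearest: C (3.259 km)
Q4 at 36.232°N, 139.095°E:
  A: √((0.047·111.32)² + (-0.308·89.68)²) = √(27.37424 + 762.94395) = 28.113 km
  B: √((0.205·111.32)² + (-0.031·89.68)²) = √(520.77978 + 7.72884) = 22.989 km
  C: √((0.226·111.32)² + (0.004·89.68)²) = √(632.94107 + 0.12868) = 25.161 km
  → nearest: B (22.989 km)
Q5 at 36.477°N, 139.068°E:
  A: √((-0.198·111.32)² + (-0.281·89.68)²) = √(485.82155 + 635.04403) = 33.479 km
  B: √((-0.040·111.32)² + (-0.004·89.68)²) = √(19.82743 + 0.12868) = 4.467 km
  C: √((-0.019·111.32)² + (0.031·89.68)²) = √(4.47356 + 7.72884) = 3.493 km
  → nearest: C (3.493 km)

Q1→C; Q2→A; Q3→C; Q4→B; Q5→C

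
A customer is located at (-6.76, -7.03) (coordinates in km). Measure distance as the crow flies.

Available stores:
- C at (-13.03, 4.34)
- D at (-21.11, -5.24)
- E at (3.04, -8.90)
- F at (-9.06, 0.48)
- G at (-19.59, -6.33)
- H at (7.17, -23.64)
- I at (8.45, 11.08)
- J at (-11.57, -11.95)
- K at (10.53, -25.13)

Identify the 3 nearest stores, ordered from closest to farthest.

J, F, E

Distances from (-6.76, -7.03):
C: √((-6.27)² + (11.37)²) = √(39.3129 + 129.2769) = 12.98 km
D: √((-14.35)² + (1.79)²) = √(205.9225 + 3.2041) = 14.46 km
E: √((9.80)² + (-1.87)²) = √(96.0400 + 3.4969) = 9.98 km
F: √((-2.30)² + (7.51)²) = √(5.2900 + 56.4001) = 7.85 km
G: √((-12.83)² + (0.70)²) = √(164.6089 + 0.4900) = 12.85 km
H: √((13.93)² + (-16.61)²) = √(194.0449 + 275.8921) = 21.68 km
I: √((15.21)² + (18.11)²) = √(231.3441 + 327.9721) = 23.65 km
J: √((-4.81)² + (-4.92)²) = √(23.1361 + 24.2064) = 6.88 km
K: √((17.29)² + (-18.10)²) = √(298.9441 + 327.6100) = 25.03 km
Sorted: J (6.88 km) < F (7.85 km) < E (9.98 km) < G (12.85 km) < C (12.98 km) < …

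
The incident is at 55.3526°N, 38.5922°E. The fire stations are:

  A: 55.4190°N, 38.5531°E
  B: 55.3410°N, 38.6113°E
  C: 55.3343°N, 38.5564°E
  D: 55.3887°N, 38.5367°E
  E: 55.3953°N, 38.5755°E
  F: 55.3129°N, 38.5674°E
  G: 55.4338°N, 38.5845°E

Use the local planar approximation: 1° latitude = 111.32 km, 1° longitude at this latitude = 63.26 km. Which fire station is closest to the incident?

Distances from 55.3526°N, 38.5922°E:
A: 7.7945 km
B: 1.7684 km
C: 3.0461 km
D: 5.3363 km
E: 4.8693 km
F: 4.6896 km
G: 9.0523 km
Minimum: B at 1.7684 km.

B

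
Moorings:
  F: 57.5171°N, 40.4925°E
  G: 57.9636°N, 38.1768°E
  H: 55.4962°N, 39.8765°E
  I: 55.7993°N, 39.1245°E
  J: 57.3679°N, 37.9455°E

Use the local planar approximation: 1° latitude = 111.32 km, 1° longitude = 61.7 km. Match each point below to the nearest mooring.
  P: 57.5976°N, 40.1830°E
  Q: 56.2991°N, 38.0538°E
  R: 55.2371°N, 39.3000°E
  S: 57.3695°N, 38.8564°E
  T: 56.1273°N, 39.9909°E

P at 57.5976°N, 40.1830°E:
  F: 21.0942 km
  G: 130.3155 km
  H: 234.6910 km
  I: 210.5708 km
  J: 140.4018 km
  → nearest: F (21.0942 km)
Q at 56.2991°N, 38.0538°E:
  F: 202.5453 km
  G: 185.4475 km
  H: 143.6522 km
  I: 86.3700 km
  J: 119.1663 km
  → nearest: I (86.3700 km)
R at 55.2371°N, 39.3000°E:
  F: 264.2592 km
  G: 311.3253 km
  H: 45.7946 km
  I: 63.5140 km
  J: 251.4926 km
  → nearest: H (45.7946 km)
S at 57.3695°N, 38.8564°E:
  F: 102.2758 km
  G: 78.3077 km
  H: 217.8271 km
  I: 175.5756 km
  J: 56.2028 km
  → nearest: J (56.2028 km)
T at 56.1273°N, 39.9909°E:
  F: 157.7777 km
  G: 233.0549 km
  H: 70.6077 km
  I: 64.7367 km
  J: 187.0811 km
  → nearest: I (64.7367 km)

P→F; Q→I; R→H; S→J; T→I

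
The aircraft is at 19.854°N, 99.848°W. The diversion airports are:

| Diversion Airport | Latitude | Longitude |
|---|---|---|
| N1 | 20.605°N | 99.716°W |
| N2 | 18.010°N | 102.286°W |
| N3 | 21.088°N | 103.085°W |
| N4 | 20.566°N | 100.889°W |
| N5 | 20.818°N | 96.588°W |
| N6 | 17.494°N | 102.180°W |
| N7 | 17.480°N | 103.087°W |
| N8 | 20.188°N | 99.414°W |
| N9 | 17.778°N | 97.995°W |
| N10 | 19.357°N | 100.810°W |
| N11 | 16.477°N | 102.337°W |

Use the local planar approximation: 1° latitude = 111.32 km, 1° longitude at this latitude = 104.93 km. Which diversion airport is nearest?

Distances from 19.854°N, 99.848°W:
N1: √((0.751·111.32)² + (0.132·104.93)²) = √(6989.18071 + 191.84355) = 84.741 km
N2: √((-1.844·111.32)² + (-2.438·104.93)²) = √(42137.44792 + 65443.53472) = 327.995 km
N3: √((1.234·111.32)² + (-3.237·104.93)²) = √(18870.20919 + 115367.83548) = 366.385 km
N4: √((0.712·111.32)² + (-1.041·104.93)²) = √(6282.12224 + 11931.65822) = 134.958 km
N5: √((0.964·111.32)² + (3.260·104.93)²) = √(11515.96836 + 117013.11636) = 358.510 km
N6: √((-2.360·111.32)² + (-2.332·104.93)²) = √(69019.27631 + 59876.50435) = 359.021 km
N7: √((-2.374·111.32)² + (-3.239·104.93)²) = √(69840.57794 + 115510.44095) = 430.524 km
N8: √((0.334·111.32)² + (0.434·104.93)²) = √(1382.41784 + 2073.85699) = 58.790 km
N9: √((-2.076·111.32)² + (1.853·104.93)²) = √(53407.35790 + 37805.08200) = 302.014 km
N10: √((-0.497·111.32)² + (-0.962·104.93)²) = √(3060.97070 + 10189.42061) = 115.110 km
N11: √((-3.377·111.32)² + (-2.489·104.93)²) = √(141321.59052 + 68210.17110) = 457.746 km
Minimum: N8 at 58.790 km.

N8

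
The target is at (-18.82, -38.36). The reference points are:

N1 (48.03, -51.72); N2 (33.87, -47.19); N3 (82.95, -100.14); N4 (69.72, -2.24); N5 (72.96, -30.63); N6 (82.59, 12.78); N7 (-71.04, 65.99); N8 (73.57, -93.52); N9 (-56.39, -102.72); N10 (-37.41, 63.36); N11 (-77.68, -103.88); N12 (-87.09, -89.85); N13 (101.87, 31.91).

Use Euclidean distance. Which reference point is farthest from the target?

N13

Distances from (-18.82, -38.36):
N1: √((66.85)² + (-13.36)²) = √(4468.9225 + 178.4896) = 68.17
N2: √((52.69)² + (-8.83)²) = √(2776.2361 + 77.9689) = 53.42
N3: √((101.77)² + (-61.78)²) = √(10357.1329 + 3816.7684) = 119.05
N4: √((88.54)² + (36.12)²) = √(7839.3316 + 1304.6544) = 95.62
N5: √((91.78)² + (7.73)²) = √(8423.5684 + 59.7529) = 92.10
N6: √((101.41)² + (51.14)²) = √(10283.9881 + 2615.2996) = 113.58
N7: √((-52.22)² + (104.35)²) = √(2726.9284 + 10888.9225) = 116.69
N8: √((92.39)² + (-55.16)²) = √(8535.9121 + 3042.6256) = 107.60
N9: √((-37.57)² + (-64.36)²) = √(1411.5049 + 4142.2096) = 74.52
N10: √((-18.59)² + (101.72)²) = √(345.5881 + 10346.9584) = 103.40
N11: √((-58.86)² + (-65.52)²) = √(3464.4996 + 4292.8704) = 88.08
N12: √((-68.27)² + (-51.49)²) = √(4660.7929 + 2651.2201) = 85.51
N13: √((120.69)² + (70.27)²) = √(14566.0761 + 4937.8729) = 139.66
Maximum: N13 at 139.66.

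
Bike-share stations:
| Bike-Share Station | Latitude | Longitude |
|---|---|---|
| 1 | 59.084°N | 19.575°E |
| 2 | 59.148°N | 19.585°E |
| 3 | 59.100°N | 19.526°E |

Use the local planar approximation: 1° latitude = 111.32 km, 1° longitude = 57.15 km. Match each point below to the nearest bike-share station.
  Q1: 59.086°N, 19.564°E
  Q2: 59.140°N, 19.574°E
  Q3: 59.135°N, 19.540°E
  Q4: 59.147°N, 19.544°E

Q1→1; Q2→2; Q3→2; Q4→2

Q1 at 59.086°N, 19.564°E:
  1: √((-0.002·111.32)² + (0.011·57.15)²) = √(0.04957 + 0.39520) = 0.667 km
  2: √((0.062·111.32)² + (0.021·57.15)²) = √(47.63540 + 1.44036) = 7.005 km
  3: √((0.014·111.32)² + (-0.038·57.15)²) = √(2.42886 + 4.71628) = 2.673 km
  → nearest: 1 (0.667 km)
Q2 at 59.140°N, 19.574°E:
  1: √((-0.056·111.32)² + (0.001·57.15)²) = √(38.86176 + 0.00327) = 6.234 km
  2: √((0.008·111.32)² + (0.011·57.15)²) = √(0.79310 + 0.39520) = 1.090 km
  3: √((-0.040·111.32)² + (-0.048·57.15)²) = √(19.82743 + 7.52515) = 5.230 km
  → nearest: 2 (1.090 km)
Q3 at 59.135°N, 19.540°E:
  1: √((-0.051·111.32)² + (0.035·57.15)²) = √(32.23196 + 4.00100) = 6.019 km
  2: √((0.013·111.32)² + (0.045·57.15)²) = √(2.09427 + 6.61390) = 2.951 km
  3: √((-0.035·111.32)² + (-0.014·57.15)²) = √(15.18037 + 0.64016) = 3.978 km
  → nearest: 2 (2.951 km)
Q4 at 59.147°N, 19.544°E:
  1: √((-0.063·111.32)² + (0.031·57.15)²) = √(49.18441 + 3.13874) = 7.233 km
  2: √((0.001·111.32)² + (0.041·57.15)²) = √(0.01239 + 5.49035) = 2.346 km
  3: √((-0.047·111.32)² + (-0.018·57.15)²) = √(27.37424 + 1.05822) = 5.332 km
  → nearest: 2 (2.346 km)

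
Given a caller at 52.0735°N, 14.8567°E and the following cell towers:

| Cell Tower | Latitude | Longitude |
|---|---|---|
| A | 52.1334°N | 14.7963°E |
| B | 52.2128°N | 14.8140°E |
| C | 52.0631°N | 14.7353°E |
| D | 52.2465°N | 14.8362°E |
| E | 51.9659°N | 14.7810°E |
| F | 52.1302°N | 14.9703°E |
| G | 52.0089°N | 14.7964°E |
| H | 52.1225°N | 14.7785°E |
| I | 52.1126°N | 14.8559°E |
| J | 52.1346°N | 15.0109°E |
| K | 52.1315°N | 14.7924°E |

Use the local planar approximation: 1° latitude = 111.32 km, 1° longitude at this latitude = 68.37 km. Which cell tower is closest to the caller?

I

Distances from 52.0735°N, 14.8567°E:
A: √((0.0599·111.32)² + (-0.0604·68.37)²) = √(44.463131 + 17.053167) = 7.8432 km
B: √((0.1393·111.32)² + (-0.0427·68.37)²) = √(240.463203 + 8.522891) = 15.7793 km
C: √((-0.0104·111.32)² + (-0.1214·68.37)²) = √(1.340334 + 68.891959) = 8.3805 km
D: √((0.1730·111.32)² + (-0.0205·68.37)²) = √(370.884430 + 1.964441) = 19.3093 km
E: √((-0.1076·111.32)² + (-0.0757·68.37)²) = √(143.473251 + 26.786929) = 13.0484 km
F: √((0.0567·111.32)² + (0.1136·68.37)²) = √(39.839375 + 60.323679) = 10.0081 km
G: √((-0.0646·111.32)² + (-0.0603·68.37)²) = √(51.714393 + 16.996746) = 8.2892 km
H: √((0.0490·111.32)² + (-0.0782·68.37)²) = √(29.753534 + 28.585426) = 7.6380 km
I: √((0.0391·111.32)² + (-0.0008·68.37)²) = √(18.945231 + 0.002992) = 4.3530 km
J: √((0.0611·111.32)² + (0.1542·68.37)²) = √(46.262470 + 111.147553) = 12.5463 km
K: √((0.0580·111.32)² + (-0.0643·68.37)²) = √(41.687167 + 19.326495) = 7.8111 km
Minimum: I at 4.3530 km.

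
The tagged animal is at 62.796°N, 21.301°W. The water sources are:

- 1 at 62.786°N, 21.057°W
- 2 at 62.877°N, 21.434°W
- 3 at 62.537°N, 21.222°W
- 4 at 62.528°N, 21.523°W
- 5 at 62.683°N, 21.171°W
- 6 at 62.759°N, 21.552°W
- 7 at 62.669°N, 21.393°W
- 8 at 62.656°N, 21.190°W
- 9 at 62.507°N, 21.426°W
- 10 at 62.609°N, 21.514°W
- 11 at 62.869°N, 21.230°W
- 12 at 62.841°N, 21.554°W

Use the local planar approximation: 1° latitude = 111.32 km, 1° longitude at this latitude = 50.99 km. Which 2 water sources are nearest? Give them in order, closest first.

Distances from 62.796°N, 21.301°W:
1: 12.491 km
2: 11.283 km
3: 29.112 km
4: 31.909 km
5: 14.219 km
6: 13.445 km
7: 14.896 km
8: 16.581 km
9: 32.797 km
10: 23.480 km
11: 8.896 km
12: 13.839 km
Sorted: 11 (8.896 km) < 2 (11.283 km) < 1 (12.491 km) < 6 (13.445 km) < …

11, 2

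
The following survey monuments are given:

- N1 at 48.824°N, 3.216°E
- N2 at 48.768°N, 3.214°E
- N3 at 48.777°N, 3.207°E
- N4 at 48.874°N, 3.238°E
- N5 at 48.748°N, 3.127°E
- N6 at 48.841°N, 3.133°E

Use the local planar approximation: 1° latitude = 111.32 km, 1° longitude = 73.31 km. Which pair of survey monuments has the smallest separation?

N2 and N3

Pairwise distances:
N2–N3: √((0.009·111.32)² + (-0.007·73.31)²) = √(1.00376 + 0.26334) = 1.126 km
N1–N3: √((-0.047·111.32)² + (-0.009·73.31)²) = √(27.37424 + 0.43532) = 5.273 km
N1–N4: √((0.050·111.32)² + (0.022·73.31)²) = √(30.98036 + 2.60119) = 5.795 km
N1–N2: √((-0.056·111.32)² + (-0.002·73.31)²) = √(38.86176 + 0.02150) = 6.236 km
N1–N6: √((0.017·111.32)² + (-0.083·73.31)²) = √(3.58133 + 37.02394) = 6.372 km
N3–N5: √((-0.029·111.32)² + (-0.080·73.31)²) = √(10.42179 + 34.39588) = 6.695 km
N2–N5: √((-0.020·111.32)² + (-0.087·73.31)²) = √(4.95686 + 40.67850) = 6.755 km
N4–N6: √((-0.033·111.32)² + (-0.105·73.31)²) = √(13.49504 + 59.25228) = 8.529 km
N3–N6: √((0.064·111.32)² + (-0.074·73.31)²) = √(50.75822 + 29.42997) = 8.955 km
N2–N6: √((0.073·111.32)² + (-0.081·73.31)²) = √(66.03773 + 35.26115) = 10.065 km
N5–N6: √((0.093·111.32)² + (0.006·73.31)²) = √(107.17964 + 0.19348) = 10.362 km
N1–N5: √((-0.076·111.32)² + (-0.089·73.31)²) = √(71.57701 + 42.57027) = 10.684 km
N3–N4: √((0.097·111.32)² + (0.031·73.31)²) = √(116.59767 + 5.16476) = 11.035 km
N2–N4: √((0.106·111.32)² + (0.024·73.31)²) = √(139.23811 + 3.09563) = 11.930 km
N4–N5: √((-0.126·111.32)² + (-0.111·73.31)²) = √(196.73765 + 66.21744) = 16.216 km
Closest pair: N2–N3 at 1.126 km.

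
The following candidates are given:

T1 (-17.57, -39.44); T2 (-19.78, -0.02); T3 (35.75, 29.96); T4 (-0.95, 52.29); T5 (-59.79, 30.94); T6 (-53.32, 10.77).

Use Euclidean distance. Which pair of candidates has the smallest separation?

Pairwise distances:
T1–T2: 39.48
T1–T3: 87.52
T1–T4: 93.22
T1–T5: 82.07
T1–T6: 61.64
T2–T3: 63.11
T2–T4: 55.60
T2–T5: 50.59
T2–T6: 35.23
T3–T4: 42.96
T3–T5: 95.55
T3–T6: 91.11
T4–T5: 62.59
T4–T6: 66.83
T5–T6: 21.18
Closest pair: T5–T6 at 21.18.

T5 and T6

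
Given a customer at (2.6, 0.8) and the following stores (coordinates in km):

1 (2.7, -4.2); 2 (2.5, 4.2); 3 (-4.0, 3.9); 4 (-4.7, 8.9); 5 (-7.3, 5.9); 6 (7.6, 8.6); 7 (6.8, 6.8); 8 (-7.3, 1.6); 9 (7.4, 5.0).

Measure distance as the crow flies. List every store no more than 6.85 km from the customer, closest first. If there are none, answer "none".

Distances from (2.6, 0.8):
1: √((0.1)² + (-5.0)²) = √(0.0100 + 25.0000) = 5.00 km
2: √((-0.1)² + (3.4)²) = √(0.0100 + 11.5600) = 3.40 km
3: √((-6.6)² + (3.1)²) = √(43.5600 + 9.6100) = 7.29 km
4: √((-7.3)² + (8.1)²) = √(53.2900 + 65.6100) = 10.90 km
5: √((-9.9)² + (5.1)²) = √(98.0100 + 26.0100) = 11.14 km
6: √((5.0)² + (7.8)²) = √(25.0000 + 60.8400) = 9.26 km
7: √((4.2)² + (6.0)²) = √(17.6400 + 36.0000) = 7.32 km
8: √((-9.9)² + (0.8)²) = √(98.0100 + 0.6400) = 9.93 km
9: √((4.8)² + (4.2)²) = √(23.0400 + 17.6400) = 6.38 km
Threshold 6.85 km: 2 (3.40 km), 1 (5.00 km), 9 (6.38 km) are within range.

2, 1, 9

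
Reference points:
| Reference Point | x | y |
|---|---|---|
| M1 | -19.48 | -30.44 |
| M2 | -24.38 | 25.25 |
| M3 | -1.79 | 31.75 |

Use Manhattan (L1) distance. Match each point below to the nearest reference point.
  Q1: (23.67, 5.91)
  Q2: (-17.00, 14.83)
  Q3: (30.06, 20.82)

Q1→M3; Q2→M2; Q3→M3

Q1 at (23.67, 5.91):
  M1: 79.50
  M2: 67.39
  M3: 51.30
  → nearest: M3 (51.30)
Q2 at (-17.00, 14.83):
  M1: 47.75
  M2: 17.80
  M3: 32.13
  → nearest: M2 (17.80)
Q3 at (30.06, 20.82):
  M1: 100.80
  M2: 58.87
  M3: 42.78
  → nearest: M3 (42.78)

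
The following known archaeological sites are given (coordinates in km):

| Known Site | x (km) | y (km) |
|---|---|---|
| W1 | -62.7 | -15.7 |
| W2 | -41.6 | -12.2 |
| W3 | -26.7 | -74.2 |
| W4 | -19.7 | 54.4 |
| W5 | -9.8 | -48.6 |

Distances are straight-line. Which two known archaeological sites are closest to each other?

Pairwise distances:
W1–W2: √((21.1)² + (3.5)²) = √(445.210 + 12.250) = 21.4 km
W1–W3: √((36.0)² + (-58.5)²) = √(1296.000 + 3422.250) = 68.7 km
W1–W4: √((43.0)² + (70.1)²) = √(1849.000 + 4914.010) = 82.2 km
W1–W5: √((52.9)² + (-32.9)²) = √(2798.410 + 1082.410) = 62.3 km
W2–W3: √((14.9)² + (-62.0)²) = √(222.010 + 3844.000) = 63.8 km
W2–W4: √((21.9)² + (66.6)²) = √(479.610 + 4435.560) = 70.1 km
W2–W5: √((31.8)² + (-36.4)²) = √(1011.240 + 1324.960) = 48.3 km
W3–W4: √((7.0)² + (128.6)²) = √(49.000 + 16537.960) = 128.8 km
W3–W5: √((16.9)² + (25.6)²) = √(285.610 + 655.360) = 30.7 km
W4–W5: √((9.9)² + (-103.0)²) = √(98.010 + 10609.000) = 103.5 km
Closest pair: W1–W2 at 21.4 km.

W1 and W2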